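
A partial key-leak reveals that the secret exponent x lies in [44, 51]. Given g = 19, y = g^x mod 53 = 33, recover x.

47

Compute 19^44 mod 53 = 28, then multiply by 19 repeatedly:
  19^44=28  19^45=2  19^46=38  19^47=33
Found 33 at exponent 47.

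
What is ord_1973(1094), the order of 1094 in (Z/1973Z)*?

58

The order of 1094 must divide p − 1 = 1972 = 2^2 · 17 · 29.
Divisors: 1, 2, 4, 17, 29, 34, 58, 68, 116, 493, 986, 1972.
Check each in increasing order: 1094^1 ≡ 1094;  1094^2 ≡ 1198;  1094^4 ≡ 833;  1094^17 ≡ 1279;  1094^29 ≡ 1972;  1094^34 ≡ 224;  1094^58 ≡ 1.
Smallest exponent giving 1 is 58.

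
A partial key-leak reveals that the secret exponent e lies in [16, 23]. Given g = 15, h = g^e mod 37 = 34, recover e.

Compute 15^16 mod 37 = 12, then multiply by 15 repeatedly:
  15^16=12  15^17=32  15^18=36  15^19=22  15^20=34
Found 34 at exponent 20.

20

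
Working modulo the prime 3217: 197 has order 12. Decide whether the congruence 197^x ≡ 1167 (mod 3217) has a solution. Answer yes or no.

1167 ∈ ⟨197⟩ iff 1167^12 ≡ 1 (mod 3217), since |⟨197⟩| = 12.
1167^12 mod 3217 = 2328.
Since 2328 ≠ 1, 1167 does not lie in the subgroup.

no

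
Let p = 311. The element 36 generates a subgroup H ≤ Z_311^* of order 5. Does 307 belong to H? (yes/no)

⟨36⟩ has order 5; its elements mod 311 are {1, 6, 36, 52, 216}.
307 is not in this set.

no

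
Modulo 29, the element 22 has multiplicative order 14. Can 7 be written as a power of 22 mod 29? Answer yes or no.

yes

⟨22⟩ has order 14; its elements mod 29 are {1, 4, 5, 6, 7, 9, 13, 16, 20, 22, 23, 24, 25, 28}.
7 is in this set.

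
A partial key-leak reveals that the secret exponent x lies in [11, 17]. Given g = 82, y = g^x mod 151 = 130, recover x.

13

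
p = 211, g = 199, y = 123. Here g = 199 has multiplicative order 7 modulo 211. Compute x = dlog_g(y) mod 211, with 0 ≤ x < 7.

Successive powers of 199 modulo 211:
  199^0=1  199^1=199  199^2=144  199^3=171  199^4=58  199^5=148
  199^6=123
So 199^6 ≡ 123 (mod 211), giving x = 6.

6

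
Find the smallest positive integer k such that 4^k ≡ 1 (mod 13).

6

The order of 4 must divide p − 1 = 12 = 2^2 · 3.
Divisors: 1, 2, 3, 4, 6, 12.
Check each in increasing order: 4^1 ≡ 4;  4^2 ≡ 3;  4^3 ≡ 12;  4^4 ≡ 9;  4^6 ≡ 1.
Smallest exponent giving 1 is 6.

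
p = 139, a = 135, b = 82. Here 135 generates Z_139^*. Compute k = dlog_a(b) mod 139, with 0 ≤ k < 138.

Baby-step giant-step with m = ceil(sqrt(138)) = 12.
Baby table (135^j mod 139 for j=0..11):
  0:1  1:135  2:16  3:75  4:117  5:88  6:65  7:18
  8:67  9:10  10:99  11:21
Giant step factor: 135^(-12) ≡ 91 (mod 139).
Scan 82·91^i mod 139 for i = 0, 1, …:
  i=0: 82   i=1: 95   i=2: 27   i=3: 94
  i=4: 75
Match at i=4, j=3: k = 4·12 + 3 = 51.

51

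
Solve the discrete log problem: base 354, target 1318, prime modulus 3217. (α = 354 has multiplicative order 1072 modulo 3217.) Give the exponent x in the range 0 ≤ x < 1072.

Baby-step giant-step with m = ceil(sqrt(1072)) = 33.
Baby table (354^j mod 3217 for j=0..32):
  0:1  1:354  2:3070  3:2651  4:2307  5:2777  6:1873  7:340
  8:1331  9:1492  10:580  11:2649  12:1599  13:3071  14:3005  15:2160
  16:2211  17:963  18:3117  19:3204  20:1832  21:1911  22:924  23:2179
  24:2503  25:1387  26:2014  27:1999  28:3123  29:2111  30:950  31:1732
  32:1898
Giant step factor: 354^(-33) ≡ 321 (mod 3217).
Scan 1318·321^i mod 3217 for i = 0, 1, …:
  i=0: 1318   i=1: 1651   i=2: 2383   i=3: 2514
  i=4: 2744   i=5: 2583   i=6: 2374   i=7: 2842
  i=8: 1871   i=9: 2229     …   i=28: 2581
  i=29: 1732
Match at i=29, j=31: x = 29·33 + 31 = 988.

988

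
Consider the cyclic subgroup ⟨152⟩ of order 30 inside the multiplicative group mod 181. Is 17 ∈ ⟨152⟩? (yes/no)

17 ∈ ⟨152⟩ iff 17^30 ≡ 1 (mod 181), since |⟨152⟩| = 30.
17^30 mod 181 = 49.
Since 49 ≠ 1, 17 does not lie in the subgroup.

no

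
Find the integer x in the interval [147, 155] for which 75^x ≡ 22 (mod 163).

150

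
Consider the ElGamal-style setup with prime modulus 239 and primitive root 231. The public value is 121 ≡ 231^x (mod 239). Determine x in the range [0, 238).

214

Baby-step giant-step with m = ceil(sqrt(238)) = 16.
Baby table (231^j mod 239 for j=0..15):
  0:1  1:231  2:64  3:205  4:33  5:214  6:200  7:73
  8:133  9:131  10:147  11:19  12:87  13:21  14:71  15:149
Giant step factor: 231^(-16) ≡ 80 (mod 239).
Scan 121·80^i mod 239 for i = 0, 1, …:
  i=0: 121   i=1: 120   i=2: 40   i=3: 93
  i=4: 31   i=5: 90   i=6: 30   i=7: 10
  i=8: 83   i=9: 187   i=10: 142   i=11: 127
  i=12: 122   i=13: 200
Match at i=13, j=6: x = 13·16 + 6 = 214.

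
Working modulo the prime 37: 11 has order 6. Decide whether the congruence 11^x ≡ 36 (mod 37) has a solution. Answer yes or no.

36 ∈ ⟨11⟩ iff 36^6 ≡ 1 (mod 37), since |⟨11⟩| = 6.
36^6 mod 37 = 1.
Since 1 = 1, 36 lies in the subgroup.

yes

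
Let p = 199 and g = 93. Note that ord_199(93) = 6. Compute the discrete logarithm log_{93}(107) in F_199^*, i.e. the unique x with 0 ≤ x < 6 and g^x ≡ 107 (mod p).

5

Successive powers of 93 modulo 199:
  93^0=1  93^1=93  93^2=92  93^3=198  93^4=106  93^5=107
So 93^5 ≡ 107 (mod 199), giving x = 5.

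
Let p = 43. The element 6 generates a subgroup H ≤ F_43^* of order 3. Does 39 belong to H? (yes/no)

no

39 ∈ ⟨6⟩ iff 39^3 ≡ 1 (mod 43), since |⟨6⟩| = 3.
39^3 mod 43 = 22.
Since 22 ≠ 1, 39 does not lie in the subgroup.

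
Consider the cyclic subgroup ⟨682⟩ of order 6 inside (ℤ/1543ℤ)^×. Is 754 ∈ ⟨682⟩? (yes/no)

⟨682⟩ has order 6; its elements mod 1543 are {1, 681, 682, 861, 862, 1542}.
754 is not in this set.

no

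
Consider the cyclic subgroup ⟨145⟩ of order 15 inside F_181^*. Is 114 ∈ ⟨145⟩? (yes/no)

yes

114 ∈ ⟨145⟩ iff 114^15 ≡ 1 (mod 181), since |⟨145⟩| = 15.
114^15 mod 181 = 1.
Since 1 = 1, 114 lies in the subgroup.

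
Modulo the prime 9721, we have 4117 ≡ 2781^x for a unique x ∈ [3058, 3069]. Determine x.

3066

Compute 2781^3058 mod 9721 = 8604, then multiply by 2781 repeatedly:
  2781^3058=8604  2781^3059=4343  2781^3060=4401  2781^3061=442  2781^3062=4356
  2781^3063=1670  2781^3064=7353  2781^3065=5430  2781^3066=4117
Found 4117 at exponent 3066.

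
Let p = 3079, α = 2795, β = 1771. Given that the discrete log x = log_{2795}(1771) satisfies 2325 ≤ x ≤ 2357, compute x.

2348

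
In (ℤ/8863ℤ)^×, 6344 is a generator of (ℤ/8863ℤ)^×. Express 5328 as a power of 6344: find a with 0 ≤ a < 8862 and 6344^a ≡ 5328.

4317

Baby-step giant-step with m = ceil(sqrt(8862)) = 95.
Baby table (6344^j mod 8863 for j=0..94):
  0:1  1:6344  2:8316  3:4128  4:6730  5:2049  6:5698  7:4798
  8:2970  9:7805  10:6202  11:2631  12:2035  13:5512  14:3593  15:7219
  16:2215  17:4105  18:2626  19:5767  20:8247  21:679  22:158  23:833
  24:2204  25:5225  26:8643  27:4674  28:5121  29:4729  30:8384  31:1233
  32:4986  33:8000  34:2462  35:2322  36:462  37:6138  38:4313  39:1591
  40:7210  41:7160  42:165  43:926  44:7238  45:7532  46:2575  47:1291
  48:692  49:2863  50:2585  51:2690  52:4085  53:8691  54:7844  55:5454
  56:7887  57:3493  58:2092  59:3737  60:7866  61:3214  62:4716  63:5679
  64:8344  65:4500  66:277  67:2414  68:8015  69:129  70:2980  71:341
  72:732  73:8459  74:7294  75:8276  76:7395  77:2021  78:5326  79:2388
  80:2605  81:5488  82:2008  83:2621  84:636  85:2119  86:6628  87:1960
  88:8314  89:303  90:7824  91:2656  92:1101  93:700  94:437
Giant step factor: 6344^(-95) ≡ 1445 (mod 8863).
Scan 5328·1445^i mod 8863 for i = 0, 1, …:
  i=0: 5328   i=1: 5876   i=2: 66   i=3: 6740
  i=4: 7726   i=5: 5553   i=6: 3070   i=7: 4650
  i=8: 1096   i=9: 6106     …   i=44: 5827
  i=45: 165
Match at i=45, j=42: a = 45·95 + 42 = 4317.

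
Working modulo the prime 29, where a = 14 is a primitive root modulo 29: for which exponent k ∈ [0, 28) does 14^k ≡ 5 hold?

6

Successive powers of 14 modulo 29:
  14^0=1  14^1=14  14^2=22  14^3=18  14^4=20  14^5=19
  14^6=5
So 14^6 ≡ 5 (mod 29), giving k = 6.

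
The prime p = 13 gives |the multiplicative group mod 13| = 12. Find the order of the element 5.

The order of 5 must divide p − 1 = 12 = 2^2 · 3.
Divisors: 1, 2, 3, 4, 6, 12.
Check each in increasing order: 5^1 ≡ 5;  5^2 ≡ 12;  5^3 ≡ 8;  5^4 ≡ 1.
Smallest exponent giving 1 is 4.

4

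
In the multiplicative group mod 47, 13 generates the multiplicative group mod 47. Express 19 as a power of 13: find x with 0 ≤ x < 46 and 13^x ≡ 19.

25

Successive powers of 13 modulo 47:
  13^0=1  13^1=13  13^2=28  13^3=35  13^4=32  13^5=40
  13^6=3  13^7=39  13^8=37  13^9=11  13^10=2  13^11=26
  13^12=9  13^13=23  13^14=17  13^15=33  13^16=6  13^17=31
  13^18=27  13^19=22  13^20=4  13^21=5  13^22=18  13^23=46
  13^24=34  13^25=19
So 13^25 ≡ 19 (mod 47), giving x = 25.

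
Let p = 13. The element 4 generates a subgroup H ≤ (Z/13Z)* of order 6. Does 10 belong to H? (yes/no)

yes

10 ∈ ⟨4⟩ iff 10^6 ≡ 1 (mod 13), since |⟨4⟩| = 6.
10^6 mod 13 = 1.
Since 1 = 1, 10 lies in the subgroup.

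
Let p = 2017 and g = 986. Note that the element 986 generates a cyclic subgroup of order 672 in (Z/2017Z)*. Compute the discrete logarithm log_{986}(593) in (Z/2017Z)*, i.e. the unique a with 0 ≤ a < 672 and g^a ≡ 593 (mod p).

Baby-step giant-step with m = ceil(sqrt(672)) = 26.
Baby table (986^j mod 2017 for j=0..25):
  0:1  1:986  2:2  3:1972  4:4  5:1927  6:8  7:1837
  8:16  9:1657  10:32  11:1297  12:64  13:577  14:128  15:1154
  16:256  17:291  18:512  19:582  20:1024  21:1164  22:31  23:311
  24:62  25:622
Giant step factor: 986^(-26) ≡ 244 (mod 2017).
Scan 593·244^i mod 2017 for i = 0, 1, …:
  i=0: 593   i=1: 1485   i=2: 1297
Match at i=2, j=11: a = 2·26 + 11 = 63.

63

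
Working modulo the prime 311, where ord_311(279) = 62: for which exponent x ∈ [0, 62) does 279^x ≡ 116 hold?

35

Baby-step giant-step with m = ceil(sqrt(62)) = 8.
Baby table (279^j mod 311 for j=0..7):
  0:1  1:279  2:91  3:198  4:195  5:291  6:18  7:46
Giant step factor: 279^(-8) ≡ 15 (mod 311).
Scan 116·15^i mod 311 for i = 0, 1, …:
  i=0: 116   i=1: 185   i=2: 287   i=3: 262
  i=4: 198
Match at i=4, j=3: x = 4·8 + 3 = 35.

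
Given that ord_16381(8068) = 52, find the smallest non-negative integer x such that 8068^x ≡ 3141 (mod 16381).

12

Successive powers of 8068 modulo 16381:
  8068^0=1  8068^1=8068  8068^2=10911  8068^3=14835  8068^4=9194  8068^5=4024
  8068^6=14871  8068^7=4784  8068^8=3676  8068^9=8358  8068^10=8148  8068^11=1111
  8068^12=3141
So 8068^12 ≡ 3141 (mod 16381), giving x = 12.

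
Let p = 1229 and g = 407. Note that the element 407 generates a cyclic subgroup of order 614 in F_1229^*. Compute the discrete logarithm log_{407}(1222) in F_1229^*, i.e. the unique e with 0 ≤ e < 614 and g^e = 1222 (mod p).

316

Baby-step giant-step with m = ceil(sqrt(614)) = 25.
Baby table (407^j mod 1229 for j=0..24):
  0:1  1:407  2:963  3:1119  4:703  5:993  6:1039  7:97
  8:151  9:7  10:391  11:596  12:459  13:5  14:806  15:1128
  16:679  17:1057  18:49  19:279  20:485  21:755  22:35  23:726
  24:522
Giant step factor: 407^(-25) ≡ 852 (mod 1229).
Scan 1222·852^i mod 1229 for i = 0, 1, …:
  i=0: 1222   i=1: 181   i=2: 587   i=3: 1150
  i=4: 287   i=5: 1182   i=6: 513   i=7: 781
  i=8: 523   i=9: 698   i=10: 1089   i=11: 1162
  i=12: 679
Match at i=12, j=16: e = 12·25 + 16 = 316.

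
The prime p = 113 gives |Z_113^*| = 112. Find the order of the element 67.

112

The order of 67 must divide p − 1 = 112 = 2^4 · 7.
Divisors: 1, 2, 4, 7, 8, 14, 16, 28, 56, 112.
Check each in increasing order: 67^1 ≡ 67;  67^2 ≡ 82;  67^4 ≡ 57;  67^7 ≡ 35;  67^8 ≡ 85;  67^14 ≡ 95;  67^16 ≡ 106;  67^28 ≡ 98;  67^56 ≡ 112;  67^112 ≡ 1.
Smallest exponent giving 1 is 112.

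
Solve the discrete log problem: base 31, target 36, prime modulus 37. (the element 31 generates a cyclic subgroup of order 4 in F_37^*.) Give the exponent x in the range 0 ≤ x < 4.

2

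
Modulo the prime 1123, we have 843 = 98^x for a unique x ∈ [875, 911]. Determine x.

909

Compute 98^875 mod 1123 = 716, then multiply by 98 repeatedly:
  98^875=716  98^876=542  98^877=335  98^878=263  98^879=1068
  98^880=225  98^881=713  98^882=248  98^883=721  98^884=1032
  98^885=66  98^886=853  98^887=492  98^888=1050  98^889=707
  98^890=783  98^891=370  98^892=324  98^893=308  98^894=986
  98^895=50  98^896=408  98^897=679  98^898=285  98^899=978
  98^900=389  98^901=1063  98^902=858  98^903=982  98^904=781
  98^905=174  98^906=207  98^907=72  98^908=318  98^909=843
Found 843 at exponent 909.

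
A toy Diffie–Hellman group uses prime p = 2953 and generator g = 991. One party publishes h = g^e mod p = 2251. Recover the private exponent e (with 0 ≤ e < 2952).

2213

Baby-step giant-step with m = ceil(sqrt(2952)) = 55.
Baby table (991^j mod 2953 for j=0..54):
  0:1  1:991  2:1685  3:1390  4:1392  5:421  6:838  7:665
  8:496  9:1338  10:61  11:1391  12:2383  13:2106  14:2228  15:2057
  16:917  17:2176  18:726  19:1887  20:768  21:2167  22:666  23:1487
  24:70  25:1451  26:2783  27:2804  28:2944  29:2893  30:2553  31:2255
  32:2237  33:2117  34:1317  35:2874  36:1442  37:2723  38:2404  39:2246
  40:2177  41:1717  42:619  43:2158  44:606  45:1087  46:2325  47:735
  48:1947  49:1168  50:2865  51:1382  52:2323  53:1706  54:1530
Giant step factor: 991^(-55) ≡ 632 (mod 2953).
Scan 2251·632^i mod 2953 for i = 0, 1, …:
  i=0: 2251   i=1: 2239   i=2: 561   i=3: 192
  i=4: 271   i=5: 2951   i=6: 1689   i=7: 1415
  i=8: 2474   i=9: 1431     …   i=39: 1078
  i=40: 2106
Match at i=40, j=13: e = 40·55 + 13 = 2213.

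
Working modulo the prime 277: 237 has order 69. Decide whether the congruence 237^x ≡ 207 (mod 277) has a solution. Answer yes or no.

yes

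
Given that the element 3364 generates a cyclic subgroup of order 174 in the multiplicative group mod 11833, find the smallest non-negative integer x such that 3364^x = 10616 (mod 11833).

166

Baby-step giant-step with m = ceil(sqrt(174)) = 14.
Baby table (3364^j mod 11833 for j=0..13):
  0:1  1:3364  2:4148  3:2765  4:722  5:3043  6:1107  7:8386
  8:632  9:7941  10:6443  11:8029  12:6650  13:6230
Giant step factor: 3364^(-14) ≡ 5568 (mod 11833).
Scan 10616·5568^i mod 11833 for i = 0, 1, …:
  i=0: 10616   i=1: 4053   i=2: 1573   i=3: 2044
  i=4: 9479   i=5: 3892   i=6: 4433   i=7: 11139
  i=8: 5199   i=9: 4514   i=10: 660   i=11: 6650
Match at i=11, j=12: x = 11·14 + 12 = 166.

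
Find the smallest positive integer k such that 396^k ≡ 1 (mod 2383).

The order of 396 must divide p − 1 = 2382 = 2 · 3 · 397.
Divisors: 1, 2, 3, 6, 397, 794, 1191, 2382.
Check each in increasing order: 396^1 ≡ 396;  396^2 ≡ 1921;  396^3 ≡ 539;  396^6 ≡ 2178;  396^397 ≡ 1.
Smallest exponent giving 1 is 397.

397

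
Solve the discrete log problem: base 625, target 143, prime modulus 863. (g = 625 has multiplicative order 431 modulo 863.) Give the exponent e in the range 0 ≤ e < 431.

63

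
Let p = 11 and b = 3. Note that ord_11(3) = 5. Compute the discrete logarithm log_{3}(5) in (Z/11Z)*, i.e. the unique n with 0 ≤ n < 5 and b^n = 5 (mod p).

3

Successive powers of 3 modulo 11:
  3^0=1  3^1=3  3^2=9  3^3=5
So 3^3 ≡ 5 (mod 11), giving n = 3.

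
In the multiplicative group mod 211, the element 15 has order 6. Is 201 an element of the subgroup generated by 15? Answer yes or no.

⟨15⟩ has order 6; its elements mod 211 are {1, 14, 15, 196, 197, 210}.
201 is not in this set.

no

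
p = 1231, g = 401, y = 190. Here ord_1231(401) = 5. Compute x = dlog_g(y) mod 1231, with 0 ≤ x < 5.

Successive powers of 401 modulo 1231:
  401^0=1  401^1=401  401^2=771  401^3=190
So 401^3 ≡ 190 (mod 1231), giving x = 3.

3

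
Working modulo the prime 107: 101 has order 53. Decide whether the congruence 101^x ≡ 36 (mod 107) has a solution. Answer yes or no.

yes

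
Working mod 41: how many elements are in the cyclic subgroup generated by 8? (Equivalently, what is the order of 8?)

20

The order of 8 must divide p − 1 = 40 = 2^3 · 5.
Divisors: 1, 2, 4, 5, 8, 10, 20, 40.
Check each in increasing order: 8^1 ≡ 8;  8^2 ≡ 23;  8^4 ≡ 37;  8^5 ≡ 9;  8^8 ≡ 16;  8^10 ≡ 40;  8^20 ≡ 1.
Smallest exponent giving 1 is 20.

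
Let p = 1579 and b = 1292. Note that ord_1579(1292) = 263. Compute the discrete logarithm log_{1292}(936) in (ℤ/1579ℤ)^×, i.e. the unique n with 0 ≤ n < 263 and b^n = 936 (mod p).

244

Baby-step giant-step with m = ceil(sqrt(263)) = 17.
Baby table (1292^j mod 1579 for j=0..16):
  0:1  1:1292  2:261  3:885  4:224  5:451  6:41  7:865
  8:1227  9:1547  10:1289  11:1122  12:102  13:727  14:1358  15:267
  16:742
Giant step factor: 1292^(-17) ≡ 1130 (mod 1579).
Scan 936·1130^i mod 1579 for i = 0, 1, …:
  i=0: 936   i=1: 1329   i=2: 141   i=3: 1430
  i=4: 583   i=5: 347   i=6: 518   i=7: 1110
  i=8: 574   i=9: 1230     …   i=13: 756
  i=14: 41
Match at i=14, j=6: n = 14·17 + 6 = 244.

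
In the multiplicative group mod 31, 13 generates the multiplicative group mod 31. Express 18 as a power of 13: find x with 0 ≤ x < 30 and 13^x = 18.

16

Successive powers of 13 modulo 31:
  13^0=1  13^1=13  13^2=14  13^3=27  13^4=10  13^5=6
  13^6=16  13^7=22  13^8=7  13^9=29  13^10=5  13^11=3
  13^12=8  13^13=11  13^14=19  13^15=30  13^16=18
So 13^16 ≡ 18 (mod 31), giving x = 16.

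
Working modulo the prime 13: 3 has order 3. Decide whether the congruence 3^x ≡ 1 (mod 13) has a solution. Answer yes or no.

yes

⟨3⟩ has order 3; its elements mod 13 are {1, 3, 9}.
1 is in this set.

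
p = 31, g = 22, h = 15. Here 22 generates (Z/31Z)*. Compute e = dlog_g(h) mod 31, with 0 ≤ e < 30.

Successive powers of 22 modulo 31:
  22^0=1  22^1=22  22^2=19  22^3=15
So 22^3 ≡ 15 (mod 31), giving e = 3.

3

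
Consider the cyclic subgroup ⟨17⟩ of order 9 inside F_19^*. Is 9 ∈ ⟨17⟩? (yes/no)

⟨17⟩ has order 9; its elements mod 19 are {1, 4, 5, 6, 7, 9, 11, 16, 17}.
9 is in this set.

yes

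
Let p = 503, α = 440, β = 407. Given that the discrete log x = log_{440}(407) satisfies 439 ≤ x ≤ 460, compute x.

Compute 440^439 mod 503 = 451, then multiply by 440 repeatedly:
  440^439=451  440^440=258  440^441=345  440^442=397  440^443=139
  440^444=297  440^445=403  440^446=264  440^447=470  440^448=67
  440^449=306  440^450=339  440^451=272  440^452=469  440^453=130
  440^454=361  440^455=395  440^456=265  440^457=407
Found 407 at exponent 457.

457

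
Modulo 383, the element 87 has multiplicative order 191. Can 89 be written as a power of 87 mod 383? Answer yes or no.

no

89 ∈ ⟨87⟩ iff 89^191 ≡ 1 (mod 383), since |⟨87⟩| = 191.
89^191 mod 383 = 382.
Since 382 ≠ 1, 89 does not lie in the subgroup.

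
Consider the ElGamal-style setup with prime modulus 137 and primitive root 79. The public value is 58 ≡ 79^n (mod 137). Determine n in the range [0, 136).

Baby-step giant-step with m = ceil(sqrt(136)) = 12.
Baby table (79^j mod 137 for j=0..11):
  0:1  1:79  2:76  3:113  4:22  5:94  6:28  7:20
  8:73  9:13  10:68  11:29
Giant step factor: 79^(-12) ≡ 18 (mod 137).
Scan 58·18^i mod 137 for i = 0, 1, …:
  i=0: 58   i=1: 85   i=2: 23   i=3: 3
  i=4: 54   i=5: 13
Match at i=5, j=9: n = 5·12 + 9 = 69.

69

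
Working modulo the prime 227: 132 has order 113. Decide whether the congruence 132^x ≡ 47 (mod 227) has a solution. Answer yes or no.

yes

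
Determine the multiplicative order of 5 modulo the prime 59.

29

The order of 5 must divide p − 1 = 58 = 2 · 29.
Divisors: 1, 2, 29, 58.
Check each in increasing order: 5^1 ≡ 5;  5^2 ≡ 25;  5^29 ≡ 1.
Smallest exponent giving 1 is 29.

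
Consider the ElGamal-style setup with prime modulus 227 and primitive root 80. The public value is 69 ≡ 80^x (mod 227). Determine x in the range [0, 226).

156

Baby-step giant-step with m = ceil(sqrt(226)) = 16.
Baby table (80^j mod 227 for j=0..15):
  0:1  1:80  2:44  3:115  4:120  5:66  6:59  7:180
  8:99  9:202  10:43  11:35  12:76  13:178  14:166  15:114
Giant step factor: 80^(-16) ≡ 210 (mod 227).
Scan 69·210^i mod 227 for i = 0, 1, …:
  i=0: 69   i=1: 189   i=2: 192   i=3: 141
  i=4: 100   i=5: 116   i=6: 71   i=7: 155
  i=8: 89   i=9: 76
Match at i=9, j=12: x = 9·16 + 12 = 156.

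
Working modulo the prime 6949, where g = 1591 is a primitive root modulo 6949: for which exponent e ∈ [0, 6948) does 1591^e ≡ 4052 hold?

Baby-step giant-step with m = ceil(sqrt(6948)) = 84.
Baby table (1591^j mod 6949 for j=0..83):
  0:1  1:1591  2:1845  3:2917  4:5964  5:3339  6:3313  7:3641
  8:4314  9:4911  10:2725  11:6248  12:3498  13:6118  14:5138  15:2534
  16:1174  17:5502  18:4891  19:5650  20:4093  21:750  22:4971  23:899
  24:5764  25:4793  26:2610  27:3957  28:6742  29:4215  30:280  31:744
  32:2374  33:3727  34:2160  35:3754  36:3423  37:4926  38:5743  39:6127
  40:5559  41:5241  42:6580  43:3586  44:197  45:722  46:2117  47:4831
  48:527  49:4577  50:6404  51:1530  52:2080  53:1556  54:1752  55:883
  56:1155  57:3069  58:4581  59:5819  60:1961  61:6799  62:4565  63:1210
  64:237  65:1821  66:6427  67:3378  68:2821  69:6106  70:6893  71:1241
  72:915  73:3424  74:6517  75:639  76:2095  77:4574  78:1631  79:2944
  80:278  81:4511  82:5633  83:4842
Giant step factor: 1591^(-84) ≡ 2963 (mod 6949).
Scan 4052·2963^i mod 6949 for i = 0, 1, …:
  i=0: 4052   i=1: 5153   i=2: 1386   i=3: 6808
  i=4: 6106
Match at i=4, j=69: e = 4·84 + 69 = 405.

405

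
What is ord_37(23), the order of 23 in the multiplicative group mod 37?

12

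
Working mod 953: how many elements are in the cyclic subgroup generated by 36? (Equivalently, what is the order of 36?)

476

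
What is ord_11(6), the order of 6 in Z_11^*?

The order of 6 must divide p − 1 = 10 = 2 · 5.
Divisors: 1, 2, 5, 10.
Check each in increasing order: 6^1 ≡ 6;  6^2 ≡ 3;  6^5 ≡ 10;  6^10 ≡ 1.
Smallest exponent giving 1 is 10.

10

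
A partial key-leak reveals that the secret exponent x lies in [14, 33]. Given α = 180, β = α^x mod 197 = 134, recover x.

Compute 180^14 mod 197 = 161, then multiply by 180 repeatedly:
  180^14=161  180^15=21  180^16=37  180^17=159  180^18=55
  180^19=50  180^20=135  180^21=69  180^22=9  180^23=44
  180^24=40  180^25=108  180^26=134
Found 134 at exponent 26.

26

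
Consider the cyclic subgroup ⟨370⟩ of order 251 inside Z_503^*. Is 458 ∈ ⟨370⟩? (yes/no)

458 ∈ ⟨370⟩ iff 458^251 ≡ 1 (mod 503), since |⟨370⟩| = 251.
458^251 mod 503 = 1.
Since 1 = 1, 458 lies in the subgroup.

yes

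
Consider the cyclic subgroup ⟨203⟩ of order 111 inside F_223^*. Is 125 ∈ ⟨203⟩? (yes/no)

no

125 ∈ ⟨203⟩ iff 125^111 ≡ 1 (mod 223), since |⟨203⟩| = 111.
125^111 mod 223 = 222.
Since 222 ≠ 1, 125 does not lie in the subgroup.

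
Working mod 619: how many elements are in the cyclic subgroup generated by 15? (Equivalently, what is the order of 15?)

618

The order of 15 must divide p − 1 = 618 = 2 · 3 · 103.
Divisors: 1, 2, 3, 6, 103, 206, 309, 618.
Check each in increasing order: 15^1 ≡ 15;  15^2 ≡ 225;  15^3 ≡ 280;  15^6 ≡ 406;  15^103 ≡ 367;  15^206 ≡ 366;  15^309 ≡ 618;  15^618 ≡ 1.
Smallest exponent giving 1 is 618.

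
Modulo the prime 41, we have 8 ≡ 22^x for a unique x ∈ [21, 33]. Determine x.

22

Compute 22^21 mod 41 = 19, then multiply by 22 repeatedly:
  22^21=19  22^22=8
Found 8 at exponent 22.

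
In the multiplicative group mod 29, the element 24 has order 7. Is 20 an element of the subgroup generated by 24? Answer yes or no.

yes

⟨24⟩ has order 7; its elements mod 29 are {1, 7, 16, 20, 23, 24, 25}.
20 is in this set.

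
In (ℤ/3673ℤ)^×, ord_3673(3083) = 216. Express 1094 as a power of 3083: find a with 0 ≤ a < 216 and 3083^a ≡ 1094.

148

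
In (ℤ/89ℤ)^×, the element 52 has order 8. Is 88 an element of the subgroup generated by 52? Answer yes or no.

88 ∈ ⟨52⟩ iff 88^8 ≡ 1 (mod 89), since |⟨52⟩| = 8.
88^8 mod 89 = 1.
Since 1 = 1, 88 lies in the subgroup.

yes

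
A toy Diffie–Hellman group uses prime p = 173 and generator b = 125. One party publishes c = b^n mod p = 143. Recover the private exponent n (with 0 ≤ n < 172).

41

Baby-step giant-step with m = ceil(sqrt(172)) = 14.
Baby table (125^j mod 173 for j=0..13):
  0:1  1:125  2:55  3:128  4:84  5:120  6:122  7:26
  8:136  9:46  10:41  11:108  12:6  13:58
Giant step factor: 125^(-14) ≡ 54 (mod 173).
Scan 143·54^i mod 173 for i = 0, 1, …:
  i=0: 143   i=1: 110   i=2: 58
Match at i=2, j=13: n = 2·14 + 13 = 41.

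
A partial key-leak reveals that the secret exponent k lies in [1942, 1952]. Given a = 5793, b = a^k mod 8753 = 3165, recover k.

1943

Compute 5793^1942 mod 8753 = 132, then multiply by 5793 repeatedly:
  5793^1942=132  5793^1943=3165
Found 3165 at exponent 1943.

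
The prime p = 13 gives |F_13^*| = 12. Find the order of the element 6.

12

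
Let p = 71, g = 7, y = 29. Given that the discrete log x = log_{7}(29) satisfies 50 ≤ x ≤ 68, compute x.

68

Compute 7^50 mod 71 = 48, then multiply by 7 repeatedly:
  7^50=48  7^51=52  7^52=9  7^53=63  7^54=15
  7^55=34  7^56=25  7^57=33  7^58=18  7^59=55
  7^60=30  7^61=68  7^62=50  7^63=66  7^64=36
  7^65=39  7^66=60  7^67=65  7^68=29
Found 29 at exponent 68.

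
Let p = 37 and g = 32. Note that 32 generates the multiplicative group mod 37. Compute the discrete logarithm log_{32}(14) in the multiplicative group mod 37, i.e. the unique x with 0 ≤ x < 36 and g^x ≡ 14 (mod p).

Successive powers of 32 modulo 37:
  32^0=1  32^1=32  32^2=25  32^3=23  32^4=33  32^5=20
  32^6=11  32^7=19  32^8=16  32^9=31  32^10=30  32^11=35
  32^12=10  32^13=24  32^14=28  32^15=8  32^16=34  32^17=15
  32^18=36  32^19=5  32^20=12  32^21=14
So 32^21 ≡ 14 (mod 37), giving x = 21.

21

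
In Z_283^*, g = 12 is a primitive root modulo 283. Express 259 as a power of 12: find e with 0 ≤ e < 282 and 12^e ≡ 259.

253

Baby-step giant-step with m = ceil(sqrt(282)) = 17.
Baby table (12^j mod 283 for j=0..16):
  0:1  1:12  2:144  3:30  4:77  5:75  6:51  7:46
  8:269  9:115  10:248  11:146  12:54  13:82  14:135  15:205
  16:196
Giant step factor: 12^(-17) ≡ 119 (mod 283).
Scan 259·119^i mod 283 for i = 0, 1, …:
  i=0: 259   i=1: 257   i=2: 19   i=3: 280
  i=4: 209   i=5: 250   i=6: 35   i=7: 203
  i=8: 102   i=9: 252     …   i=13: 211
  i=14: 205
Match at i=14, j=15: e = 14·17 + 15 = 253.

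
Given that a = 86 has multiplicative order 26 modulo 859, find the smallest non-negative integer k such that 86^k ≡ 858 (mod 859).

Successive powers of 86 modulo 859:
  86^0=1  86^1=86  86^2=524  86^3=396  86^4=555  86^5=485
  86^6=478  86^7=735  86^8=503  86^9=308  86^10=718  86^11=759
  86^12=849  86^13=858
So 86^13 ≡ 858 (mod 859), giving k = 13.

13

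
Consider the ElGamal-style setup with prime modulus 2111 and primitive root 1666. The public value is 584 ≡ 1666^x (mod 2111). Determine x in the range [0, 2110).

Baby-step giant-step with m = ceil(sqrt(2110)) = 46.
Baby table (1666^j mod 2111 for j=0..45):
  0:1  1:1666  2:1702  3:459  4:512  5:148  6:1692  7:687
  8:380  9:1891  10:794  11:1318  12:348  13:1354  14:1216  15:1407
  16:852  17:840  18:1958  19:533  20:1358  21:1547  22:1882  23:577
  24:777  25:439  26:968  27:1995  28:956  29:1002  30:1642  31:1827
  32:1831  33:51  34:526  35:251  36:188  37:780  38:1215  39:1852
  40:1261  41:381  42:1446  43:385  44:1777  45:860
Giant step factor: 1666^(-46) ≡ 1390 (mod 2111).
Scan 584·1390^i mod 2111 for i = 0, 1, …:
  i=0: 584   i=1: 1136   i=2: 12   i=3: 1903
  i=4: 87   i=5: 603   i=6: 103   i=7: 1733
  i=8: 219   i=9: 426     …   i=13: 490
  i=14: 1358
Match at i=14, j=20: x = 14·46 + 20 = 664.

664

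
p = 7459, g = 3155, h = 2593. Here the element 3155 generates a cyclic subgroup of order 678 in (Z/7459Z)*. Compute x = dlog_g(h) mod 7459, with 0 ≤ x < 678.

123

Baby-step giant-step with m = ceil(sqrt(678)) = 27.
Baby table (3155^j mod 7459 for j=0..26):
  0:1  1:3155  2:3719  3:438  4:1975  5:2860  6:5369  7:7265
  8:7027  9:2037  10:4536  11:4718  12:4585  13:2674  14:341  15:1759
  16:149  17:178  18:2165  19:5590  20:3374  21:977  22:1868  23:930
  24:2763  25:5153  26:4554
Giant step factor: 3155^(-27) ≡ 5578 (mod 7459).
Scan 2593·5578^i mod 7459 for i = 0, 1, …:
  i=0: 2593   i=1: 753   i=2: 817   i=3: 7236
  i=4: 1759
Match at i=4, j=15: x = 4·27 + 15 = 123.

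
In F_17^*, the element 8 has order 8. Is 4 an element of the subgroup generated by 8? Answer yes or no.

yes

⟨8⟩ has order 8; its elements mod 17 are {1, 2, 4, 8, 9, 13, 15, 16}.
4 is in this set.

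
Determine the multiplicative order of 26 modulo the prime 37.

3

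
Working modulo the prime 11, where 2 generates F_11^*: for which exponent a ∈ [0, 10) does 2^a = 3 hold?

8

Successive powers of 2 modulo 11:
  2^0=1  2^1=2  2^2=4  2^3=8  2^4=5  2^5=10
  2^6=9  2^7=7  2^8=3
So 2^8 ≡ 3 (mod 11), giving a = 8.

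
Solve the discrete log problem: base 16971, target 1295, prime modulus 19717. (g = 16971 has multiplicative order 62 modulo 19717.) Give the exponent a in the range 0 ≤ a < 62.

Successive powers of 16971 modulo 19717:
  16971^0=1  16971^1=16971  16971^2=8622  16971^3=4105  16971^4=5794  16971^5=1295
So 16971^5 ≡ 1295 (mod 19717), giving a = 5.

5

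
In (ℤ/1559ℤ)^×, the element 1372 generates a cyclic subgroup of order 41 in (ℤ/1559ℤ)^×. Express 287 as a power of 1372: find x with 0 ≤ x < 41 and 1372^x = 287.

5

Successive powers of 1372 modulo 1559:
  1372^0=1  1372^1=1372  1372^2=671  1372^3=802  1372^4=1249  1372^5=287
So 1372^5 ≡ 287 (mod 1559), giving x = 5.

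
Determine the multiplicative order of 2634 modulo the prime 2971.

135

The order of 2634 must divide p − 1 = 2970 = 2 · 3^3 · 5 · 11.
Divisors: 1, 2, 3, 5, 6, 9, 10, 11, 15, 18, 22, 27, 30, 33, 45, 54, 55, 66, 90, 99, 110, 135, 165, 198, 270, 297, 330, 495, 594, 990, 1485, 2970.
Check each in increasing order: 2634^1 ≡ 2634;  2634^2 ≡ 671;  2634^3 ≡ 2640;  2634^5 ≡ 724;  2634^6 ≡ 2605;  2634^9 ≡ 2306;  2634^10 ≡ 1280;  2634^11 ≡ 2406;  2634^15 ≡ 2739;  2634^18 ≡ 2517;  2634^22 ≡ 1328;  2634^27 ≡ 1839;  2634^30 ≡ 346;  2634^33 ≡ 1343;  2634^45 ≡ 2916;  2634^54 ≡ 923;  2634^55 ≡ 904;  2634^66 ≡ 252;  2634^90 ≡ 54;  2634^99 ≡ 2713;  2634^110 ≡ 191;  2634^135 ≡ 1.
Smallest exponent giving 1 is 135.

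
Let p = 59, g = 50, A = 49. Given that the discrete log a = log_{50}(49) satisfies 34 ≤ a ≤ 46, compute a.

34

Compute 50^34 mod 59 = 49, then multiply by 50 repeatedly:
  50^34=49
Found 49 at exponent 34.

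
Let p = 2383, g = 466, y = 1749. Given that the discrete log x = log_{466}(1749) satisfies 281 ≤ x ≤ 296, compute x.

Compute 466^281 mod 2383 = 1904, then multiply by 466 repeatedly:
  466^281=1904  466^282=788  466^283=226  466^284=464  466^285=1754
  466^286=2378  466^287=53  466^288=868  466^289=1761  466^290=874
  466^291=2174  466^292=309  466^293=1014  466^294=690  466^295=2218
  466^296=1749
Found 1749 at exponent 296.

296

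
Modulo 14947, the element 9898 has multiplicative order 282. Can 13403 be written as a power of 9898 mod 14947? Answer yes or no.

13403 ∈ ⟨9898⟩ iff 13403^282 ≡ 1 (mod 14947), since |⟨9898⟩| = 282.
13403^282 mod 14947 = 2423.
Since 2423 ≠ 1, 13403 does not lie in the subgroup.

no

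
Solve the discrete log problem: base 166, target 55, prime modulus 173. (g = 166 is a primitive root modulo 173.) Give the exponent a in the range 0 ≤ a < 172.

26

Baby-step giant-step with m = ceil(sqrt(172)) = 14.
Baby table (166^j mod 173 for j=0..13):
  0:1  1:166  2:49  3:3  4:152  5:147  6:9  7:110
  8:95  9:27  10:157  11:112  12:81  13:125
Giant step factor: 166^(-14) ≡ 121 (mod 173).
Scan 55·121^i mod 173 for i = 0, 1, …:
  i=0: 55   i=1: 81
Match at i=1, j=12: a = 1·14 + 12 = 26.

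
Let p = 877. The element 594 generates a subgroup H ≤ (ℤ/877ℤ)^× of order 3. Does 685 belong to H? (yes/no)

685 ∈ ⟨594⟩ iff 685^3 ≡ 1 (mod 877), since |⟨594⟩| = 3.
685^3 mod 877 = 379.
Since 379 ≠ 1, 685 does not lie in the subgroup.

no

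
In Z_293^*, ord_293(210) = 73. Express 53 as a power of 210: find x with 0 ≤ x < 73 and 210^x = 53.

61

Baby-step giant-step with m = ceil(sqrt(73)) = 9.
Baby table (210^j mod 293 for j=0..8):
  0:1  1:210  2:150  3:149  4:232  5:82  6:226  7:287
  8:205
Giant step factor: 210^(-9) ≡ 279 (mod 293).
Scan 53·279^i mod 293 for i = 0, 1, …:
  i=0: 53   i=1: 137   i=2: 133   i=3: 189
  i=4: 284   i=5: 126   i=6: 287
Match at i=6, j=7: x = 6·9 + 7 = 61.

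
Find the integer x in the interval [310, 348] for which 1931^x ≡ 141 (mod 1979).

332

Compute 1931^310 mod 1979 = 76, then multiply by 1931 repeatedly:
  1931^310=76  1931^311=310  1931^312=952  1931^313=1800  1931^314=676
  1931^315=1195  1931^316=31  1931^317=491  1931^318=180  1931^319=1255
  1931^320=1109  1931^321=201  1931^322=247  1931^323=18  1931^324=1115
  1931^325=1892  1931^326=218  1931^327=1410  1931^328=1585  1931^329=1101
  1931^330=585  1931^331=1605  1931^332=141
Found 141 at exponent 332.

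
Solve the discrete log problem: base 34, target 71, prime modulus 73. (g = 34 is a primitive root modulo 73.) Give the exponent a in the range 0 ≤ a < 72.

Successive powers of 34 modulo 73:
  34^0=1  34^1=34  34^2=61  34^3=30  34^4=71
So 34^4 ≡ 71 (mod 73), giving a = 4.

4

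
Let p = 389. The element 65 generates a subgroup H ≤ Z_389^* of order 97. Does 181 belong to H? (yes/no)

no

181 ∈ ⟨65⟩ iff 181^97 ≡ 1 (mod 389), since |⟨65⟩| = 97.
181^97 mod 389 = 388.
Since 388 ≠ 1, 181 does not lie in the subgroup.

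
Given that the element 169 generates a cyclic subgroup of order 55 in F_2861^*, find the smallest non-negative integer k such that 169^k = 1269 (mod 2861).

Successive powers of 169 modulo 2861:
  169^0=1  169^1=169  169^2=2812  169^3=302  169^4=2401  169^5=2368
  169^6=2513  169^7=1269
So 169^7 ≡ 1269 (mod 2861), giving k = 7.

7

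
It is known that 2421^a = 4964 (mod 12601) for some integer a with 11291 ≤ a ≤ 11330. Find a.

Compute 2421^11291 mod 12601 = 5013, then multiply by 2421 repeatedly:
  2421^11291=5013  2421^11292=1710  2421^11293=6782  2421^11294=119  2421^11295=10877
  2421^11296=9728  2421^11297=219  2421^11298=957  2421^11299=10914  2421^11300=11098
  2421^11301=2926  2421^11302=2084  2421^11303=4964
Found 4964 at exponent 11303.

11303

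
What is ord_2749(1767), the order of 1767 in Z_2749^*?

1374

The order of 1767 must divide p − 1 = 2748 = 2^2 · 3 · 229.
Divisors: 1, 2, 3, 4, 6, 12, 229, 458, 687, 916, 1374, 2748.
Check each in increasing order: 1767^1 ≡ 1767;  1767^2 ≡ 2174;  1767^3 ≡ 1105;  1767^4 ≡ 745;  1767^6 ≡ 469;  1767^12 ≡ 41;  1767^229 ≡ 596;  1767^458 ≡ 595;  1767^687 ≡ 2748;  1767^916 ≡ 2153;  1767^1374 ≡ 1.
Smallest exponent giving 1 is 1374.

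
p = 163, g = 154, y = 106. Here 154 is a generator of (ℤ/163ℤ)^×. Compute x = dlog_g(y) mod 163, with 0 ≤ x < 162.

115

Baby-step giant-step with m = ceil(sqrt(162)) = 13.
Baby table (154^j mod 163 for j=0..12):
  0:1  1:154  2:81  3:86  4:41  5:120  6:61  7:103
  8:51  9:30  10:56  11:148  12:135
Giant step factor: 154^(-13) ≡ 11 (mod 163).
Scan 106·11^i mod 163 for i = 0, 1, …:
  i=0: 106   i=1: 25   i=2: 112   i=3: 91
  i=4: 23   i=5: 90   i=6: 12   i=7: 132
  i=8: 148
Match at i=8, j=11: x = 8·13 + 11 = 115.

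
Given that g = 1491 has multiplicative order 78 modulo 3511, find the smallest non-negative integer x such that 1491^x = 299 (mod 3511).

74

Baby-step giant-step with m = ceil(sqrt(78)) = 9.
Baby table (1491^j mod 3511 for j=0..8):
  0:1  1:1491  2:618  3:1556  4:2736  5:3105  6:2057  7:1884
  8:244
Giant step factor: 1491^(-9) ≡ 3173 (mod 3511).
Scan 299·3173^i mod 3511 for i = 0, 1, …:
  i=0: 299   i=1: 757   i=2: 437   i=3: 3267
  i=4: 1719   i=5: 1804   i=6: 1162   i=7: 476
  i=8: 618
Match at i=8, j=2: x = 8·9 + 2 = 74.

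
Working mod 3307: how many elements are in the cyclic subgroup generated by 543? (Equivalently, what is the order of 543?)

1102

The order of 543 must divide p − 1 = 3306 = 2 · 3 · 19 · 29.
Divisors: 1, 2, 3, 6, 19, 29, 38, 57, 58, 87, 114, 174, 551, 1102, 1653, 3306.
Check each in increasing order: 543^1 ≡ 543;  543^2 ≡ 526;  543^3 ≡ 1216;  543^6 ≡ 427;  543^19 ≡ 2681;  543^29 ≡ 50;  543^38 ≡ 1650;  543^57 ≡ 2191;  543^58 ≡ 2500;  543^87 ≡ 2641;  543^114 ≡ 2024;  543^174 ≡ 418;  543^551 ≡ 3306;  543^1102 ≡ 1.
Smallest exponent giving 1 is 1102.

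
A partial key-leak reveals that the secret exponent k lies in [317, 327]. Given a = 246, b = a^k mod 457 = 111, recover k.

323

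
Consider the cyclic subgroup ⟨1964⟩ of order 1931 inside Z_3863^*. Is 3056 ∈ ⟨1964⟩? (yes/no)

no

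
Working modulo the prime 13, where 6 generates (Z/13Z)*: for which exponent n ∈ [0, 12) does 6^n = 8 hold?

3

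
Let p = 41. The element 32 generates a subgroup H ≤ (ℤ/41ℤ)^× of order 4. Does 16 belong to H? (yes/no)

16 ∈ ⟨32⟩ iff 16^4 ≡ 1 (mod 41), since |⟨32⟩| = 4.
16^4 mod 41 = 18.
Since 18 ≠ 1, 16 does not lie in the subgroup.

no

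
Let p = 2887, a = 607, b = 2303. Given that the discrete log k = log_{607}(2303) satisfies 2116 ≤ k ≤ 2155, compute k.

2142

Compute 607^2116 mod 2887 = 1049, then multiply by 607 repeatedly:
  607^2116=1049  607^2117=1603  607^2118=102  607^2119=1287  607^2120=1719
  607^2121=1226  607^2122=2223  607^2123=1132  607^2124=18  607^2125=2265
  607^2126=643  607^2127=556  607^2128=2600  607^2129=1898  607^2130=173
  607^2131=1079  607^2132=2491  607^2133=2136  607^2134=289  607^2135=2203
  607^2136=540  607^2137=1549  607^2138=1968  607^2139=2245  607^2140=51
  607^2141=2087  607^2142=2303
Found 2303 at exponent 2142.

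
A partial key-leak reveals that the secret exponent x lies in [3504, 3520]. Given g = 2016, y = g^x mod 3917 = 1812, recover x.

3514

Compute 2016^3504 mod 3917 = 1105, then multiply by 2016 repeatedly:
  2016^3504=1105  2016^3505=2824  2016^3506=1783  2016^3507=2639  2016^3508=938
  2016^3509=3014  2016^3510=957  2016^3511=2148  2016^3512=2083  2016^3513=304
  2016^3514=1812
Found 1812 at exponent 3514.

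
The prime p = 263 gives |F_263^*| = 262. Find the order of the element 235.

131

The order of 235 must divide p − 1 = 262 = 2 · 131.
Divisors: 1, 2, 131, 262.
Check each in increasing order: 235^1 ≡ 235;  235^2 ≡ 258;  235^131 ≡ 1.
Smallest exponent giving 1 is 131.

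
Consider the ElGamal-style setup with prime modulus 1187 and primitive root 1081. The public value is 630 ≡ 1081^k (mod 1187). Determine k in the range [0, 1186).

33

Baby-step giant-step with m = ceil(sqrt(1186)) = 35.
Baby table (1081^j mod 1187 for j=0..34):
  0:1  1:1081  2:553  3:732  4:750  5:29  6:487  7:606
  8:1049  9:384  10:841  11:1066  12:956  13:746  14:453  15:649
  16:52  17:423  18:268  19:80  20:1016  21:321  22:397  23:650
  24:1133  25:976  26:1000  27:830  28:1045  29:808  30:1003  31:512
  32:330  33:630  34:879
Giant step factor: 1081^(-35) ≡ 216 (mod 1187).
Scan 630·216^i mod 1187 for i = 0, 1, …:
  i=0: 630
Match at i=0, j=33: k = 0·35 + 33 = 33.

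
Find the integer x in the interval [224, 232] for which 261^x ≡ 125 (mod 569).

Compute 261^224 mod 569 = 478, then multiply by 261 repeatedly:
  261^224=478  261^225=147  261^226=244  261^227=525  261^228=465
  261^229=168  261^230=35  261^231=31  261^232=125
Found 125 at exponent 232.

232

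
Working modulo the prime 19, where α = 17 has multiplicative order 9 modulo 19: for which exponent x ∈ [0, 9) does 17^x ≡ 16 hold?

Successive powers of 17 modulo 19:
  17^0=1  17^1=17  17^2=4  17^3=11  17^4=16
So 17^4 ≡ 16 (mod 19), giving x = 4.

4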